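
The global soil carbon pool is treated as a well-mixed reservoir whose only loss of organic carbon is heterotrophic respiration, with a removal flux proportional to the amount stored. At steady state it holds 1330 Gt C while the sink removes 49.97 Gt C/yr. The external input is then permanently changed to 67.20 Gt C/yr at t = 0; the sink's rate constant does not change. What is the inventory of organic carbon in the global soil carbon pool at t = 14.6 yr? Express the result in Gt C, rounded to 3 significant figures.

The sink rate constant is k = F₀/M₀ = 49.97/1330 = 0.03757 yr⁻¹.
Solving dM/dt = F₁ − kM with M(0) = M₀ gives M(t) = F₁/k + (M₀ − F₁/k)·e^(−kt).
F₁/k = 67.20/0.03757 = 1788.6 Gt C; kt = 0.03757 × 14.6 = 0.5485, e^(−kt) = 0.5778.
M(14.6) = 1788.6 + (1330 − 1788.6) × 0.5778 = 1788.6 − 265.0 = 1523.6 Gt C.

1520 Gt C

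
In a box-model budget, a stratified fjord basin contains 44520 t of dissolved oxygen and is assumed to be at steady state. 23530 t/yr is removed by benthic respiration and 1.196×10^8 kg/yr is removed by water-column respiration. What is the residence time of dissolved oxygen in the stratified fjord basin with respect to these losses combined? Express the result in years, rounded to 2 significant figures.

Convert the water-column respiration flux: 1.196×10^8 kg/yr = 119600 t/yr.
Total removal = 23530 + 119600 = 143130 t/yr.
τ = M / ΣF_out = 44520 / 143130 = 0.3110 yr.

0.31 yr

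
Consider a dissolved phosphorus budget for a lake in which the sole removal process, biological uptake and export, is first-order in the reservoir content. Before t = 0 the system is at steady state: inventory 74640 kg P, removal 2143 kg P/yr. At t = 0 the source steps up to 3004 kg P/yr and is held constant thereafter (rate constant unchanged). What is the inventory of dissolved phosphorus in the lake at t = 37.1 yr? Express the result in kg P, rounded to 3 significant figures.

94300 kg P

τ = M₀/F₀ = 74640/2143 = 34.83 yr; rate constant k = 1/τ.
New steady state M_∞ = F₁/k = F₁·τ = 3004 × 34.83 = 104630 kg P.
M(t) = M_∞ + (M₀ − M_∞)·e^(−t/τ); t/τ = 37.1/34.83 = 1.065, so e^(−t/τ) = 0.3447.
M(t) = 104630 − 29990 × 0.3447 = 94292 kg P.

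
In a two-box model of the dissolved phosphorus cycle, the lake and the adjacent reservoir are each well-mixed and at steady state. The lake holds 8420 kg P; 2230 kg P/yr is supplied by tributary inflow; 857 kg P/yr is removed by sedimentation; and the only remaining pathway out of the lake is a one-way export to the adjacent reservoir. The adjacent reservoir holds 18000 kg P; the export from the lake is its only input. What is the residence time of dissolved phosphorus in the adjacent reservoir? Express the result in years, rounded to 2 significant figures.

Balance the lake: ΣF_in = 2230.0 kg P/yr.
Export to the adjacent reservoir = ΣF_in − (857) = 1373.0 kg P/yr.
At steady state the output of the adjacent reservoir equals its input, 1373.0 kg P/yr.
τ = M / F = 18000 / 1373.0 = 13.11 yr.

13 yr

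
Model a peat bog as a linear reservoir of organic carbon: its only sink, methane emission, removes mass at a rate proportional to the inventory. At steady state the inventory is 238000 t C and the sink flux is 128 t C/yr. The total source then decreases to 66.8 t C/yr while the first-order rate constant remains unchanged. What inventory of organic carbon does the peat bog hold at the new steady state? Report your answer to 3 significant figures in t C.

Rate constant k = F/M = 128 / 238000 = 0.0005378 yr⁻¹.
At the new steady state, source = k·M_new ⇒ M_new = 66.8 / 0.0005378 = 124200 t C.
(Equivalently M_new = M × F_new/F_old = 238000 × 66.8/128.)

124000 t C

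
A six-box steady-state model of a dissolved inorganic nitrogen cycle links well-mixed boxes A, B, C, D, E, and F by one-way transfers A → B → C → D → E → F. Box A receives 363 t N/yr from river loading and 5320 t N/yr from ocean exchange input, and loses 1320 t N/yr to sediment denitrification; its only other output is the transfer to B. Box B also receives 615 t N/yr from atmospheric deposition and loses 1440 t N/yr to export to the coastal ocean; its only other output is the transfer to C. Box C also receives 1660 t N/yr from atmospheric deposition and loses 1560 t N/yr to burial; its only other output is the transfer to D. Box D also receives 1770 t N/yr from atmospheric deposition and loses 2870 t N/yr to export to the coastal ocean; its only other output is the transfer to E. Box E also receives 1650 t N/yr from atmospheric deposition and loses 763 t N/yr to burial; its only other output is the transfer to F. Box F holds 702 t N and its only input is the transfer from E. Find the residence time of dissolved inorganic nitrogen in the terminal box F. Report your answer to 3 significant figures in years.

0.205 yr

Box A: F(A→B) = (363 + 5320) − 1320 = 4363.0 t N/yr.
Box B: F(B→C) = (4363.0 + 615) − 1440 = 3538.0 t N/yr.
Box C: F(C→D) = (3538.0 + 1660) − 1560 = 3638.0 t N/yr.
Box D: F(D→E) = (3638.0 + 1770) − 2870 = 2538.0 t N/yr.
Box E: F(E→F) = (2538.0 + 1650) − 763 = 3425.0 t N/yr.
Box F throughput = its input = 3425.0 t N/yr; τ = 702 / 3425.0 = 0.2050 yr.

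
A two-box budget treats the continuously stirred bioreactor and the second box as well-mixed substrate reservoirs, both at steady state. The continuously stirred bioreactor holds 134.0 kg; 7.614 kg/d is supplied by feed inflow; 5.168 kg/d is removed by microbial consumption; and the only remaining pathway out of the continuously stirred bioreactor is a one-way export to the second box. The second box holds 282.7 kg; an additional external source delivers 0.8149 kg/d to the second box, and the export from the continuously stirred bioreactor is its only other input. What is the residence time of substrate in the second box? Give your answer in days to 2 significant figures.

Balance the continuously stirred bioreactor: ΣF_in = 7.6140 kg/d.
Export to the second box = ΣF_in − (5.168) = 2.4460 kg/d.
Total input to the second box = 2.4460 + 0.8149 = 3.2609 kg/d; at steady state this equals its total output.
τ = M / F = 282.7 / 3.2609 = 86.69 d.

87 d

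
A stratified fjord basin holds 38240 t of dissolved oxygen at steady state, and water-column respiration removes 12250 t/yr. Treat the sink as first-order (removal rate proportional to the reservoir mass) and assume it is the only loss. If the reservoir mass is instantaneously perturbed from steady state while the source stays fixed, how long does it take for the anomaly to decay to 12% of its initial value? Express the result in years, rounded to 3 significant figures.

6.62 yr

For a linear reservoir the anomaly decays as exp(−t/τ) with τ = M/F = 38240/12250 = 3.122 yr.
exp(−t/τ) = 0.12 ⇒ t = −τ ln(0.12) = 3.122 × 2.120 = 6.619 yr.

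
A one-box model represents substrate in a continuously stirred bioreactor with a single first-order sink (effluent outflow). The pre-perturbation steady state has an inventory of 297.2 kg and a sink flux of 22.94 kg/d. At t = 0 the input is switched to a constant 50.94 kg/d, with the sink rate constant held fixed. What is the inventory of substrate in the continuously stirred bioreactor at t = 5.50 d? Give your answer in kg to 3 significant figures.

423 kg

τ = M₀/F₀ = 297.2/22.94 = 12.96 d; rate constant k = 1/τ.
New steady state M_∞ = F₁/k = F₁·τ = 50.94 × 12.96 = 659.96 kg.
M(t) = M_∞ + (M₀ − M_∞)·e^(−t/τ); t/τ = 5.50/12.96 = 0.4245, so e^(−t/τ) = 0.6541.
M(t) = 659.96 − 362.8 × 0.6541 = 422.69 kg.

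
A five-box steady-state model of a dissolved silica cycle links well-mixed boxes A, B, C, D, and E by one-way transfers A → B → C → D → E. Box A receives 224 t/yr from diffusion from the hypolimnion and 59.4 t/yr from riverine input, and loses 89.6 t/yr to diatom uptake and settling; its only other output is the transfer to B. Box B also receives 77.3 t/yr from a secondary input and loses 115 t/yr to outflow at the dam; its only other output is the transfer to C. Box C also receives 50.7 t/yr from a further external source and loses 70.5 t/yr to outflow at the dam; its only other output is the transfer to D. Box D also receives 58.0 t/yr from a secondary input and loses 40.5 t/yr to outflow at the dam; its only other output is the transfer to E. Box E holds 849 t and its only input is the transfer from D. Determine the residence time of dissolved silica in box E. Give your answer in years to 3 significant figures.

Box A: F(A→B) = (224 + 59.4) − 89.6 = 193.80 t/yr.
Box B: F(B→C) = (193.80 + 77.3) − 115 = 156.10 t/yr.
Box C: F(C→D) = (156.10 + 50.7) − 70.5 = 136.30 t/yr.
Box D: F(D→E) = (136.30 + 58.0) − 40.5 = 153.80 t/yr.
Box E throughput = its input = 153.80 t/yr; τ = 849 / 153.80 = 5.520 yr.

5.52 yr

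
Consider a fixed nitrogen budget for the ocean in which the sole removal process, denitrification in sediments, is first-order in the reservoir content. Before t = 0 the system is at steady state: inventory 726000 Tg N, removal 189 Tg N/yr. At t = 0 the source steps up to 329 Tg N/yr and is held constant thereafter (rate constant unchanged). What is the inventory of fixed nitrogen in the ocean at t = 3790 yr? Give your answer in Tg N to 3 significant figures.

The sink rate constant is k = F₀/M₀ = 189/726000 = 0.0002603 yr⁻¹.
Solving dM/dt = F₁ − kM with M(0) = M₀ gives M(t) = F₁/k + (M₀ − F₁/k)·e^(−kt).
F₁/k = 329/0.0002603 = 1.2638×10^6 Tg N; kt = 0.0002603 × 3790 = 0.9867, e^(−kt) = 0.3728.
M(3790) = 1.2638×10^6 + (726000 − 1.2638×10^6) × 0.3728 = 1.2638×10^6 − 200500 = 1.0633×10^6 Tg N.

1.06×10^6 Tg N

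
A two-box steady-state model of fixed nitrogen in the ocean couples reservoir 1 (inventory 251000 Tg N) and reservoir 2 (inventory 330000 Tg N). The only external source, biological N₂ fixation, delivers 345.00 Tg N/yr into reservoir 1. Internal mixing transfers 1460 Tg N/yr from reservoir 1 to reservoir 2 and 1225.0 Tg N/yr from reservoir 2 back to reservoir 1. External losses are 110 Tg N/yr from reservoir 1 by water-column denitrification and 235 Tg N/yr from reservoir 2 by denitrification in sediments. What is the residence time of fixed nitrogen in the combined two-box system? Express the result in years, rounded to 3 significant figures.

Treat the two boxes together as one reservoir: the mixing fluxes between them are internal recycling, so τ = ΣM / Σ(external losses).
M_total = 251000 + 330000 = 581000 Tg N.
ΣF_external_out = 110 + 235 = 345.00 Tg N/yr.
τ = M_total / ΣF_ext = 581000 / 345.00 = 1684 yr.

1680 yr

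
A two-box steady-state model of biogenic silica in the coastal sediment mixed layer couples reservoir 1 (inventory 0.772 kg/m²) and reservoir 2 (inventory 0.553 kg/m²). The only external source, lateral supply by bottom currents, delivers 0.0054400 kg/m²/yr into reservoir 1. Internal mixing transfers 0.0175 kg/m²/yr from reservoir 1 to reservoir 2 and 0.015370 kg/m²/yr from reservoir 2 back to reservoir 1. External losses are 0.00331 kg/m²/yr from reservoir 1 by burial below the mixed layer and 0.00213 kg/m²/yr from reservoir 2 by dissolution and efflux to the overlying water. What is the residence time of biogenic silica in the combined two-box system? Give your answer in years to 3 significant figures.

For the system as a whole, the A↔B exchange is internal and contributes nothing to the throughput; only the external sinks remove mass.
M_total = 0.772 + 0.553 = 1.3250 kg/m².
ΣF_external_out = 0.00331 + 0.00213 = 0.0054400 kg/m²/yr.
τ = M_total / ΣF_ext = 1.3250 / 0.0054400 = 243.6 yr.

244 yr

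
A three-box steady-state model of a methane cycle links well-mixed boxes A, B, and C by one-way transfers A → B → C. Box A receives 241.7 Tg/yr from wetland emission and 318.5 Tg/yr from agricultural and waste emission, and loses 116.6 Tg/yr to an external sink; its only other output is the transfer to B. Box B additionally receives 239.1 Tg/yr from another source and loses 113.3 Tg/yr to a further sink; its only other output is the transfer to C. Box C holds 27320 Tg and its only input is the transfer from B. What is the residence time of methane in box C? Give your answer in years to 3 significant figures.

Box A: F(A→B) = (241.7 + 318.5) − 116.6 = 443.60 Tg/yr.
Box B: F(B→C) = (443.60 + 239.1) − 113.3 = 569.40 Tg/yr.
Box C throughput = its input = 569.40 Tg/yr; τ = 27320 / 569.40 = 47.98 yr.

48.0 yr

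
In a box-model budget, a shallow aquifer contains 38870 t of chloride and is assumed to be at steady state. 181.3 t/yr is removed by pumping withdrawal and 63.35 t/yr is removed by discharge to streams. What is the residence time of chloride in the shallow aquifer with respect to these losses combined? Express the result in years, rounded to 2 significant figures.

160 yr

Total removal = 181.3 + 63.35 = 244.65 t/yr.
τ = M / ΣF_out = 38870 / 244.65 = 158.9 yr.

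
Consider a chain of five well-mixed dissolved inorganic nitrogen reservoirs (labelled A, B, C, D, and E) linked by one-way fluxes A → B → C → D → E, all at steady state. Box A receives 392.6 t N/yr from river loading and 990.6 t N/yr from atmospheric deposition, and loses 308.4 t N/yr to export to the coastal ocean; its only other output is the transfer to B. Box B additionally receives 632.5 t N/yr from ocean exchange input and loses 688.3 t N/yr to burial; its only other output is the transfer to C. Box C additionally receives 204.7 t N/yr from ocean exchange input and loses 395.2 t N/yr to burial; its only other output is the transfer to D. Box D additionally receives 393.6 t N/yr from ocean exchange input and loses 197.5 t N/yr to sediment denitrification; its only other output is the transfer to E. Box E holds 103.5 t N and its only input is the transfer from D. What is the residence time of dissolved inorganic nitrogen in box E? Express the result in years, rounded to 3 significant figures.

0.101 yr

Box A: F(A→B) = (392.6 + 990.6) − 308.4 = 1074.8 t N/yr.
Box B: F(B→C) = (1074.8 + 632.5) − 688.3 = 1019.0 t N/yr.
Box C: F(C→D) = (1019.0 + 204.7) − 395.2 = 828.50 t N/yr.
Box D: F(D→E) = (828.50 + 393.6) − 197.5 = 1024.6 t N/yr.
Box E throughput = its input = 1024.6 t N/yr; τ = 103.5 / 1024.6 = 0.1010 yr.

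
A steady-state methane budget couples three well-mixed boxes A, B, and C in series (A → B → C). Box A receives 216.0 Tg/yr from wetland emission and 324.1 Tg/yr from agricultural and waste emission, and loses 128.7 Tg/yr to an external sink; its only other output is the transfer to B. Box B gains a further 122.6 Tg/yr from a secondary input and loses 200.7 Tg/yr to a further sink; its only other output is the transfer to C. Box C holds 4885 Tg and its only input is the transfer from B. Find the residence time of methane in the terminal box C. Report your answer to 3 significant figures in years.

14.7 yr

Box A: F(A→B) = (216.0 + 324.1) − 128.7 = 411.40 Tg/yr.
Box B: F(B→C) = (411.40 + 122.6) − 200.7 = 333.30 Tg/yr.
Box C throughput = its input = 333.30 Tg/yr; τ = 4885 / 333.30 = 14.66 yr.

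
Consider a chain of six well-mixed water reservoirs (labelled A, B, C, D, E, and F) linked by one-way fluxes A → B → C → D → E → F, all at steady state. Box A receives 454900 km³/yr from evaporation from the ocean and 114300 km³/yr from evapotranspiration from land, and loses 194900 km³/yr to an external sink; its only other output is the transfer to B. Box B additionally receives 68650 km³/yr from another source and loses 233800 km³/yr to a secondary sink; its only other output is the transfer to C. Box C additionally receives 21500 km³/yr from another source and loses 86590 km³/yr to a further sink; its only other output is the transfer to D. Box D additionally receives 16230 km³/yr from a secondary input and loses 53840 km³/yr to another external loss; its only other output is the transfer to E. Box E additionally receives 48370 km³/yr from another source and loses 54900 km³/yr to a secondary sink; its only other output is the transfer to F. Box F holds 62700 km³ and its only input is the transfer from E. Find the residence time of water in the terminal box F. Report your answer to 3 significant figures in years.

Box A: F(A→B) = (454900 + 114300) − 194900 = 374300 km³/yr.
Box B: F(B→C) = (374300 + 68650) − 233800 = 209150 km³/yr.
Box C: F(C→D) = (209150 + 21500) − 86590 = 144060 km³/yr.
Box D: F(D→E) = (144060 + 16230) − 53840 = 106450 km³/yr.
Box E: F(E→F) = (106450 + 48370) − 54900 = 99920 km³/yr.
Box F throughput = its input = 99920 km³/yr; τ = 62700 / 99920 = 0.6275 yr.

0.628 yr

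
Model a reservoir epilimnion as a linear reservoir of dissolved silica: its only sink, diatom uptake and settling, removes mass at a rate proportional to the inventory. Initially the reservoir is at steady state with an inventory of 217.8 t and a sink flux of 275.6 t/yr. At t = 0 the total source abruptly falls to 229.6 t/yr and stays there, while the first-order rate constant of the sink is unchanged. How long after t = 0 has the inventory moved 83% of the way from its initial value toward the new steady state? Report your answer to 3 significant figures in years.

1.40 yr

τ = M₀/F₀ = 217.8/275.6 = 0.7903 yr.
The remaining gap fraction is e^(−t/τ); 83% covered ⇒ e^(−t/τ) = 0.170.
t = −τ ln(0.170) = 0.7903 × 1.772 = 1.400 yr.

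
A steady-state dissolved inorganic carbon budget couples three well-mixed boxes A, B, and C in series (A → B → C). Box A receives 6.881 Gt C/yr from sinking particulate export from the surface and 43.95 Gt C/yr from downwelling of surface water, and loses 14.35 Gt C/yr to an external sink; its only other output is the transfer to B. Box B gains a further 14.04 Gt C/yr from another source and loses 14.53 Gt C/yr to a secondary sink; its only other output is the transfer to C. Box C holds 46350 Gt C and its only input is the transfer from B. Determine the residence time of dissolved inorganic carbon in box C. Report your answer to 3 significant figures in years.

1290 yr

Box A: F(A→B) = (6.881 + 43.95) − 14.35 = 36.481 Gt C/yr.
Box B: F(B→C) = (36.481 + 14.04) − 14.53 = 35.991 Gt C/yr.
Box C throughput = its input = 35.991 Gt C/yr; τ = 46350 / 35.991 = 1288 yr.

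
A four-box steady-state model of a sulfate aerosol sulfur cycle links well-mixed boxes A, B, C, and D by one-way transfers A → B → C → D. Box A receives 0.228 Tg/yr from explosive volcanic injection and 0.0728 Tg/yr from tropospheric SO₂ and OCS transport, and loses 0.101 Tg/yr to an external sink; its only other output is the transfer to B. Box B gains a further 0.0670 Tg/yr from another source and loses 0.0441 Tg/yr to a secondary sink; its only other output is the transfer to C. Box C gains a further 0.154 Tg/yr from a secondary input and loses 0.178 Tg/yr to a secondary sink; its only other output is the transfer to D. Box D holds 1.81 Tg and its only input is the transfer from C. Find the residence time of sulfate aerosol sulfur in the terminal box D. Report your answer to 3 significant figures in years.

Box A: F(A→B) = (0.228 + 0.0728) − 0.101 = 0.19980 Tg/yr.
Box B: F(B→C) = (0.19980 + 0.0670) − 0.0441 = 0.22270 Tg/yr.
Box C: F(C→D) = (0.22270 + 0.154) − 0.178 = 0.19870 Tg/yr.
Box D throughput = its input = 0.19870 Tg/yr; τ = 1.81 / 0.19870 = 9.109 yr.

9.11 yr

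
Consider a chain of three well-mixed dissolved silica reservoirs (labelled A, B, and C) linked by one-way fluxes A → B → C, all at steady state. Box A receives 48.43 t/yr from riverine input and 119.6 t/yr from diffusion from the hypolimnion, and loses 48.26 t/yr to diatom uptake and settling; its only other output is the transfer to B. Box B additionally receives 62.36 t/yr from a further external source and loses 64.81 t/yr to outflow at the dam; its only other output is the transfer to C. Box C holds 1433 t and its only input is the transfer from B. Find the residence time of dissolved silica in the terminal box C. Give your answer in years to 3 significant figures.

12.2 yr

Box A: F(A→B) = (48.43 + 119.6) − 48.26 = 119.77 t/yr.
Box B: F(B→C) = (119.77 + 62.36) − 64.81 = 117.32 t/yr.
Box C throughput = its input = 117.32 t/yr; τ = 1433 / 117.32 = 12.21 yr.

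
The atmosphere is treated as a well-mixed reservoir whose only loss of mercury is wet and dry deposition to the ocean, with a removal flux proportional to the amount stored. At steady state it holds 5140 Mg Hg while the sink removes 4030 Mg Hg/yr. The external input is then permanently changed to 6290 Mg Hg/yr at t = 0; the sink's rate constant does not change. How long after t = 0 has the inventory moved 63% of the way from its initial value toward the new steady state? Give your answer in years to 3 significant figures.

τ = M₀/F₀ = 5140/4030 = 1.275 yr.
The remaining gap fraction is e^(−t/τ); 63% covered ⇒ e^(−t/τ) = 0.370.
t = −τ ln(0.370) = 1.275 × 0.9943 = 1.268 yr.

1.27 yr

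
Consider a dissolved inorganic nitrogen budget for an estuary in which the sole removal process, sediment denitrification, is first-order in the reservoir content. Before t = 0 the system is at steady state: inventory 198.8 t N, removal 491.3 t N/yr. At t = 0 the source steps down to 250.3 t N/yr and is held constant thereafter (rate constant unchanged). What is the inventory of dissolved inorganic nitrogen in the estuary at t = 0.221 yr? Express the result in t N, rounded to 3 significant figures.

τ = M₀/F₀ = 198.8/491.3 = 0.4046 yr; rate constant k = 1/τ.
New steady state M_∞ = F₁/k = F₁·τ = 250.3 × 0.4046 = 101.28 t N.
M(t) = M_∞ + (M₀ − M_∞)·e^(−t/τ); t/τ = 0.221/0.4046 = 0.5462, so e^(−t/τ) = 0.5792.
M(t) = 101.28 + 97.52 × 0.5792 = 157.76 t N.

158 t N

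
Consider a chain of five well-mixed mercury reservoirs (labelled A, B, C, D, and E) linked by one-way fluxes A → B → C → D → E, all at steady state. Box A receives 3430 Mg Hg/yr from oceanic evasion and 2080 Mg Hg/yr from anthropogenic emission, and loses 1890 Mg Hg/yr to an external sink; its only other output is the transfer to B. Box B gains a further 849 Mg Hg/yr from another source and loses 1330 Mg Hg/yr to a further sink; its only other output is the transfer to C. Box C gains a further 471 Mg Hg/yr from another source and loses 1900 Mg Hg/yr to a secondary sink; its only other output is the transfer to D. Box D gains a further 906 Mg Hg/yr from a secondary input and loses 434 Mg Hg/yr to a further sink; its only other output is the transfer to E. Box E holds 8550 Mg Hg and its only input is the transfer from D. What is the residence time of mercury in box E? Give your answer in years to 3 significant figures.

Box A: F(A→B) = (3430 + 2080) − 1890 = 3620.0 Mg Hg/yr.
Box B: F(B→C) = (3620.0 + 849) − 1330 = 3139.0 Mg Hg/yr.
Box C: F(C→D) = (3139.0 + 471) − 1900 = 1710.0 Mg Hg/yr.
Box D: F(D→E) = (1710.0 + 906) − 434 = 2182.0 Mg Hg/yr.
Box E throughput = its input = 2182.0 Mg Hg/yr; τ = 8550 / 2182.0 = 3.918 yr.

3.92 yr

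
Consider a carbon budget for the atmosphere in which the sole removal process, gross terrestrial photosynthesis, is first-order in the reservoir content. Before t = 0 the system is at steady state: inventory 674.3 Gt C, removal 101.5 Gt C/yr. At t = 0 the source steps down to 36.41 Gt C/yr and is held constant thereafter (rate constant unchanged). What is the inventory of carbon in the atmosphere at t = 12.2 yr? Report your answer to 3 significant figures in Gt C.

τ = M₀/F₀ = 674.3/101.5 = 6.643 yr; rate constant k = 1/τ.
New steady state M_∞ = F₁/k = F₁·τ = 36.41 × 6.643 = 241.88 Gt C.
M(t) = M_∞ + (M₀ − M_∞)·e^(−t/τ); t/τ = 12.2/6.643 = 1.836, so e^(−t/τ) = 0.1594.
M(t) = 241.88 + 432.4 × 0.1594 = 310.81 Gt C.

311 Gt C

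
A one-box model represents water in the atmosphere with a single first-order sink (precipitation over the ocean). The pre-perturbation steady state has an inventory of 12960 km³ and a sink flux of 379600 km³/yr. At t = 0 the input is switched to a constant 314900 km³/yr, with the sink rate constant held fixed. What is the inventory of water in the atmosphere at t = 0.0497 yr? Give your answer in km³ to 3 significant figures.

The sink rate constant is k = F₀/M₀ = 379600/12960 = 29.29 yr⁻¹.
Solving dM/dt = F₁ − kM with M(0) = M₀ gives M(t) = F₁/k + (M₀ − F₁/k)·e^(−kt).
F₁/k = 314900/29.29 = 10751 km³; kt = 29.29 × 0.0497 = 1.456, e^(−kt) = 0.2332.
M(0.0497) = 10751 + (12960 − 10751) × 0.2332 = 10751 + 515.2 = 11266 km³.

11300 km³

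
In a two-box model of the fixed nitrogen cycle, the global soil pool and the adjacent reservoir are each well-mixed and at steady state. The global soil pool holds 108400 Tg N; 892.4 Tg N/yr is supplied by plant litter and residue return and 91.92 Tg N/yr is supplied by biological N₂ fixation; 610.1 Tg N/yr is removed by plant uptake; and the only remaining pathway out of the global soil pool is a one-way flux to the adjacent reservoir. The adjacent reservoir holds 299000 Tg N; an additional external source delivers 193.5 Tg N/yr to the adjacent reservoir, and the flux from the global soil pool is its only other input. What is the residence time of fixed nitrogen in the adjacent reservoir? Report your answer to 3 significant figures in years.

527 yr

Balance the global soil pool: ΣF_in = 892.4 + 91.92 = 984.32 Tg N/yr.
Flux to the adjacent reservoir = ΣF_in − (610.1) = 374.22 Tg N/yr.
Total input to the adjacent reservoir = 374.22 + 193.5 = 567.72 Tg N/yr; at steady state this equals its total output.
τ = M / F = 299000 / 567.72 = 526.7 yr.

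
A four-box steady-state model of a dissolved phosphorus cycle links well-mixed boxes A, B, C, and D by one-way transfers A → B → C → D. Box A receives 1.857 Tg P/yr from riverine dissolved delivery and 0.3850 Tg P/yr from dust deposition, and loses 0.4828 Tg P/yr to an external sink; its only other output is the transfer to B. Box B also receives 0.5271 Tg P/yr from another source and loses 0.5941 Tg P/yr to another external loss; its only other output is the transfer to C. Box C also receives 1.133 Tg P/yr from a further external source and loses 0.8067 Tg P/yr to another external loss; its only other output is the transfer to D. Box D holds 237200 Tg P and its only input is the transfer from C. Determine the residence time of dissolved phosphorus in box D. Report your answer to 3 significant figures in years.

Box A: F(A→B) = (1.857 + 0.3850) − 0.4828 = 1.7592 Tg P/yr.
Box B: F(B→C) = (1.7592 + 0.5271) − 0.5941 = 1.6922 Tg P/yr.
Box C: F(C→D) = (1.6922 + 1.133) − 0.8067 = 2.0185 Tg P/yr.
Box D throughput = its input = 2.0185 Tg P/yr; τ = 237200 / 2.0185 = 117500 yr.

118000 yr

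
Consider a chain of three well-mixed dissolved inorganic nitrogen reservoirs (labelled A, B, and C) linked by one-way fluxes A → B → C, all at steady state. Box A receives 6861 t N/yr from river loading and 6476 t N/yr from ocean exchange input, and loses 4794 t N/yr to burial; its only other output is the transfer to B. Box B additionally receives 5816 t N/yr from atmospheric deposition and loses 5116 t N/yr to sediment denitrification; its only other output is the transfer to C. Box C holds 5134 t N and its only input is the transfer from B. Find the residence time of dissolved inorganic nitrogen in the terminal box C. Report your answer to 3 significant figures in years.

Box A: F(A→B) = (6861 + 6476) − 4794 = 8543.0 t N/yr.
Box B: F(B→C) = (8543.0 + 5816) − 5116 = 9243.0 t N/yr.
Box C throughput = its input = 9243.0 t N/yr; τ = 5134 / 9243.0 = 0.5554 yr.

0.555 yr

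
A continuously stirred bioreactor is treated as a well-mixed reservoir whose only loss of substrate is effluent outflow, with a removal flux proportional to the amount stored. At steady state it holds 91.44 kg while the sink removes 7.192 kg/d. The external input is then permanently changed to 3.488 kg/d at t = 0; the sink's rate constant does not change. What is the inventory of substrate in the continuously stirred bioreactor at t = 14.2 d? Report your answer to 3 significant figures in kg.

59.8 kg

The sink rate constant is k = F₀/M₀ = 7.192/91.44 = 0.07865 d⁻¹.
Solving dM/dt = F₁ − kM with M(0) = M₀ gives M(t) = F₁/k + (M₀ − F₁/k)·e^(−kt).
F₁/k = 3.488/0.07865 = 44.347 kg; kt = 0.07865 × 14.2 = 1.117, e^(−kt) = 0.3273.
M(14.2) = 44.347 + (91.44 − 44.347) × 0.3273 = 44.347 + 15.41 = 59.761 kg.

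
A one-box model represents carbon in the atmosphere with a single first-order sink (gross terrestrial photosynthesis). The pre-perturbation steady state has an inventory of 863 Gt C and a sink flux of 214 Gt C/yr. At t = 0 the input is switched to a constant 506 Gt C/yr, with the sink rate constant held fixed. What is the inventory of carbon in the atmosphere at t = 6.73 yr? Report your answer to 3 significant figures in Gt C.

Residence time τ = M₀/F₀ = 4.033 yr. The eventual steady state is M_∞ = M₀·(F₁/F₀) = 863 × 506/214 = 2040.6 Gt C.
The anomaly ΔM(t) = M(t) − M_∞ decays as ΔM₀·e^(−t/τ) with ΔM₀ = 863 − 2040.6 = −1178 Gt C.
At t = 6.73 yr, e^(−t/τ) = e^(−1.669) = 0.1885, so ΔM = −221.9 Gt C and M = 2040.6 − 221.9 = 1818.6 Gt C.

1820 Gt C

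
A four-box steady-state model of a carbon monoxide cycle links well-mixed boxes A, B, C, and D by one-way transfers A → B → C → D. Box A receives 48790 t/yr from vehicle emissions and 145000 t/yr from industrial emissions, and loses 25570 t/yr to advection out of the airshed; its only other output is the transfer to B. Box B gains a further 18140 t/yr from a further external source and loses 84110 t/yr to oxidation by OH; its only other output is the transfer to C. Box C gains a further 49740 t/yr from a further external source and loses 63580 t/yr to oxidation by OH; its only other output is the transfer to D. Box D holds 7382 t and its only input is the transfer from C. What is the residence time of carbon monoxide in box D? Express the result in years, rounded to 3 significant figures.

0.0835 yr

Box A: F(A→B) = (48790 + 145000) − 25570 = 168220 t/yr.
Box B: F(B→C) = (168220 + 18140) − 84110 = 102250 t/yr.
Box C: F(C→D) = (102250 + 49740) − 63580 = 88410 t/yr.
Box D throughput = its input = 88410 t/yr; τ = 7382 / 88410 = 0.08350 yr.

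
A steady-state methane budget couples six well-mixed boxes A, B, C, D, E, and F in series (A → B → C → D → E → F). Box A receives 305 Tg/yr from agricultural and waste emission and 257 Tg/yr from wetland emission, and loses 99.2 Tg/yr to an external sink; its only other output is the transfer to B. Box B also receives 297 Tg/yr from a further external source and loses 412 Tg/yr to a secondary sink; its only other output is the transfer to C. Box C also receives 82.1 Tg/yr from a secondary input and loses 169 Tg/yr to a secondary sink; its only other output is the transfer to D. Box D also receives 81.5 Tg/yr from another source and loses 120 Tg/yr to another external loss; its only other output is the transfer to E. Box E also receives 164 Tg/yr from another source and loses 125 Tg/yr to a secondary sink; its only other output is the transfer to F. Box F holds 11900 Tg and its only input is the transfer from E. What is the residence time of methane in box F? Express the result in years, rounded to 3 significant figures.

Box A: F(A→B) = (305 + 257) − 99.2 = 462.80 Tg/yr.
Box B: F(B→C) = (462.80 + 297) − 412 = 347.80 Tg/yr.
Box C: F(C→D) = (347.80 + 82.1) − 169 = 260.90 Tg/yr.
Box D: F(D→E) = (260.90 + 81.5) − 120 = 222.40 Tg/yr.
Box E: F(E→F) = (222.40 + 164) − 125 = 261.40 Tg/yr.
Box F throughput = its input = 261.40 Tg/yr; τ = 11900 / 261.40 = 45.52 yr.

45.5 yr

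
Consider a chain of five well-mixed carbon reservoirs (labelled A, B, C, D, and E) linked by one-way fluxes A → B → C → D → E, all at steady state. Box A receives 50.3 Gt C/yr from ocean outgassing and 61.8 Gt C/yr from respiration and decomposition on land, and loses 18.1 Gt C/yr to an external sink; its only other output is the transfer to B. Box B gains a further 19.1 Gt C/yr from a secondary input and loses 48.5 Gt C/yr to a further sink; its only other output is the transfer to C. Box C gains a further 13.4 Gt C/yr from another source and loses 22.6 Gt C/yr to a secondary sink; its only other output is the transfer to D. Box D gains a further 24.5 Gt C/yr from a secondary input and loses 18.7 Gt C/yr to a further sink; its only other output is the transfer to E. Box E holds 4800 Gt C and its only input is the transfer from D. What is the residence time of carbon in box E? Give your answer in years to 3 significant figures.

78.4 yr

Box A: F(A→B) = (50.3 + 61.8) − 18.1 = 94.000 Gt C/yr.
Box B: F(B→C) = (94.000 + 19.1) − 48.5 = 64.600 Gt C/yr.
Box C: F(C→D) = (64.600 + 13.4) − 22.6 = 55.400 Gt C/yr.
Box D: F(D→E) = (55.400 + 24.5) − 18.7 = 61.200 Gt C/yr.
Box E throughput = its input = 61.200 Gt C/yr; τ = 4800 / 61.200 = 78.43 yr.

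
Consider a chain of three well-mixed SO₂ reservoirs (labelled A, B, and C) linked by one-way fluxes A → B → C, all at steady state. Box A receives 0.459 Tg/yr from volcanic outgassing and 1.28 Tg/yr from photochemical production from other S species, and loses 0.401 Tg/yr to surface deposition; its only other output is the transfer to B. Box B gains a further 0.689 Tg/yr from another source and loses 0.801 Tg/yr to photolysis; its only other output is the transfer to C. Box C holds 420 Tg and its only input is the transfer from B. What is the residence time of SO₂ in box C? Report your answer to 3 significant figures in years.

343 yr

Box A: F(A→B) = (0.459 + 1.28) − 0.401 = 1.3380 Tg/yr.
Box B: F(B→C) = (1.3380 + 0.689) − 0.801 = 1.2260 Tg/yr.
Box C throughput = its input = 1.2260 Tg/yr; τ = 420 / 1.2260 = 342.6 yr.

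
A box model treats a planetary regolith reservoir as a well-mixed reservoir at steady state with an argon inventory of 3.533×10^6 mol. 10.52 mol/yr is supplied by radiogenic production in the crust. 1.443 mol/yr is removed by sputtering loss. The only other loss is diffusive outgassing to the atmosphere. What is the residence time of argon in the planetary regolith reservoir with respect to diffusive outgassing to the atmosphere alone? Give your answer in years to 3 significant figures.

At steady state ΣF_in = ΣF_out.
ΣF_in = 10.520 mol/yr.
Diffusive outgassing to the atmosphere flux = ΣF_in − (1.443) = 10.520 − 1.443 = 9.077 mol/yr.
τ = M / F = 3.533×10^6 / 9.077 = 389200 yr.

389000 yr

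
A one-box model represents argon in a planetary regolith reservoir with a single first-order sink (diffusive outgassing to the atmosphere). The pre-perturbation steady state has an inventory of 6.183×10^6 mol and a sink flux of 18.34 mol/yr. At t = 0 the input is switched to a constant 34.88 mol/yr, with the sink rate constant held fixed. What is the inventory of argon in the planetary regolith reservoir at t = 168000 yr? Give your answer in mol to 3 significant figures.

Residence time τ = M₀/F₀ = 337100 yr. The eventual steady state is M_∞ = M₀·(F₁/F₀) = 6.183×10^6 × 34.88/18.34 = 1.1759×10^7 mol.
The anomaly ΔM(t) = M(t) − M_∞ decays as ΔM₀·e^(−t/τ) with ΔM₀ = 6.183×10^6 − 1.1759×10^7 = −5.576×10^6 mol.
At t = 168000 yr, e^(−t/τ) = e^(−0.4983) = 0.6075, so ΔM = −3.388×10^6 mol and M = 1.1759×10^7 − 3.388×10^6 = 8.3714×10^6 mol.

8.37×10^6 mol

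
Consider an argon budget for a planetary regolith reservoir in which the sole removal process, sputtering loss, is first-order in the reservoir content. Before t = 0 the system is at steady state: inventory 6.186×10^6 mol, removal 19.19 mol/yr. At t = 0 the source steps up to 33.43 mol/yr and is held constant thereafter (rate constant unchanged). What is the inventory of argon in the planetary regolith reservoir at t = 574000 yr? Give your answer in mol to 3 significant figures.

Residence time τ = M₀/F₀ = 322400 yr. The eventual steady state is M_∞ = M₀·(F₁/F₀) = 6.186×10^6 × 33.43/19.19 = 1.0776×10^7 mol.
The anomaly ΔM(t) = M(t) − M_∞ decays as ΔM₀·e^(−t/τ) with ΔM₀ = 6.186×10^6 − 1.0776×10^7 = −4.590×10^6 mol.
At t = 574000 yr, e^(−t/τ) = e^(−1.781) = 0.1685, so ΔM = −773600 mol and M = 1.0776×10^7 − 773600 = 1.0003×10^7 mol.

1.00×10^7 mol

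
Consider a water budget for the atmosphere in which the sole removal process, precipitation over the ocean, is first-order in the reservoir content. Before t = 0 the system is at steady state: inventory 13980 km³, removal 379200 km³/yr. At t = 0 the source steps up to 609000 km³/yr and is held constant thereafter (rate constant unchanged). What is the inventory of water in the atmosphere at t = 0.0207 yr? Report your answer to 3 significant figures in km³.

17600 km³

Residence time τ = M₀/F₀ = 0.03687 yr. The eventual steady state is M_∞ = M₀·(F₁/F₀) = 13980 × 609000/379200 = 22452 km³.
The anomaly ΔM(t) = M(t) − M_∞ decays as ΔM₀·e^(−t/τ) with ΔM₀ = 13980 − 22452 = −8472 km³.
At t = 0.0207 yr, e^(−t/τ) = e^(−0.5615) = 0.5704, so ΔM = −4832 km³ and M = 22452 − 4832 = 17620 km³.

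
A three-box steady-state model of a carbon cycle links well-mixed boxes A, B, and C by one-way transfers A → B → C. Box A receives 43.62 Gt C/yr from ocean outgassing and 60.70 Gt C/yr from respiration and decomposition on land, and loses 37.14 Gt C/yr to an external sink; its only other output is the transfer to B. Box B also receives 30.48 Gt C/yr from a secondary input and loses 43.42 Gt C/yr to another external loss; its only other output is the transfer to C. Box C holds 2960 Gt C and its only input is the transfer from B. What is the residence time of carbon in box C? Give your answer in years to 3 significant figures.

Box A: F(A→B) = (43.62 + 60.70) − 37.14 = 67.180 Gt C/yr.
Box B: F(B→C) = (67.180 + 30.48) − 43.42 = 54.240 Gt C/yr.
Box C throughput = its input = 54.240 Gt C/yr; τ = 2960 / 54.240 = 54.57 yr.

54.6 yr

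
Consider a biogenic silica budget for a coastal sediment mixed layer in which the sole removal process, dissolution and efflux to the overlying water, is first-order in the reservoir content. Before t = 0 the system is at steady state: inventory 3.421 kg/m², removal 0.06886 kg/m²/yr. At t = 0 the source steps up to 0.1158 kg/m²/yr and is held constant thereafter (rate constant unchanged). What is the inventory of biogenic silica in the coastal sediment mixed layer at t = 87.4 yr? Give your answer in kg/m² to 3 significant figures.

5.35 kg/m²

The sink rate constant is k = F₀/M₀ = 0.06886/3.421 = 0.02013 yr⁻¹.
Solving dM/dt = F₁ − kM with M(0) = M₀ gives M(t) = F₁/k + (M₀ − F₁/k)·e^(−kt).
F₁/k = 0.1158/0.02013 = 5.7530 kg/m²; kt = 0.02013 × 87.4 = 1.759, e^(−kt) = 0.1722.
M(87.4) = 5.7530 + (3.421 − 5.7530) × 0.1722 = 5.7530 − 0.4015 = 5.3515 kg/m².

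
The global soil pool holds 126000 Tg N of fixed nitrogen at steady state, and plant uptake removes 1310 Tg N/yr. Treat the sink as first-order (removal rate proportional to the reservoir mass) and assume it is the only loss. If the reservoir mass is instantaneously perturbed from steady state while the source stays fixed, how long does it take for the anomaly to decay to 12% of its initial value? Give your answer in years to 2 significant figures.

For a linear reservoir the anomaly decays as exp(−t/τ) with τ = M/F = 126000/1310 = 96.18 yr.
exp(−t/τ) = 0.12 ⇒ t = −τ ln(0.12) = 96.18 × 2.120 = 203.9 yr.

200 yr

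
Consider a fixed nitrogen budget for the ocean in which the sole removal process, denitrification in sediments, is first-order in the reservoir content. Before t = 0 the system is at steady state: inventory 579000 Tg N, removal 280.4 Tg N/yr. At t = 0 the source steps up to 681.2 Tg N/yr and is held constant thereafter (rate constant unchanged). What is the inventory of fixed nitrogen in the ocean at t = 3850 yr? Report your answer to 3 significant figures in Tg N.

τ = M₀/F₀ = 579000/280.4 = 2065 yr; rate constant k = 1/τ.
New steady state M_∞ = F₁/k = F₁·τ = 681.2 × 2065 = 1.4066×10^6 Tg N.
M(t) = M_∞ + (M₀ − M_∞)·e^(−t/τ); t/τ = 3850/2065 = 1.864, so e^(−t/τ) = 0.1550.
M(t) = 1.4066×10^6 − 827600 × 0.1550 = 1.2784×10^6 Tg N.

1.28×10^6 Tg N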